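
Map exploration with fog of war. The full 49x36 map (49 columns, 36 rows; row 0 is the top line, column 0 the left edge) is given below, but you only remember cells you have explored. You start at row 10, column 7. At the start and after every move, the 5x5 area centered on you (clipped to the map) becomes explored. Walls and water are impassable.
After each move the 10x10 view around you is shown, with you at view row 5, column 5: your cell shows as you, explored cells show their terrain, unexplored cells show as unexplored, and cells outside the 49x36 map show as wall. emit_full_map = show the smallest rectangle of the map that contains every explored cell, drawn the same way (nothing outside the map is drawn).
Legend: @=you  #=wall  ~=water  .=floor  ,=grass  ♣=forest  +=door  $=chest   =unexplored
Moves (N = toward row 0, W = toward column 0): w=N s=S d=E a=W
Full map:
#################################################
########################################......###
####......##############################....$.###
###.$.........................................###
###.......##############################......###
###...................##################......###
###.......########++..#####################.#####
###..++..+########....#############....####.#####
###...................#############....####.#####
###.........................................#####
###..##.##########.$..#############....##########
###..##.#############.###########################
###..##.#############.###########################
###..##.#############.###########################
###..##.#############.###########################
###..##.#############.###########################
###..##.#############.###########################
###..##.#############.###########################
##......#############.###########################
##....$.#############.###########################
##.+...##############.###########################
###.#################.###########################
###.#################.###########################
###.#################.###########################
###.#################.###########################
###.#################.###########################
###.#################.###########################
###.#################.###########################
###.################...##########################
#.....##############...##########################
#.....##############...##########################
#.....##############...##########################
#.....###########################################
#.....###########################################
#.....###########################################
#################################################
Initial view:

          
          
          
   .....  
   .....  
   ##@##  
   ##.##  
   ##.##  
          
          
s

          
          
   .....  
   .....  
   ##.##  
   ##@##  
   ##.##  
   ##.##  
          
          

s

          
   .....  
   .....  
   ##.##  
   ##.##  
   ##@##  
   ##.##  
   ##.##  
          
          

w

          
          
   .....  
   .....  
   ##.##  
   ##@##  
   ##.##  
   ##.##  
   ##.##  
          

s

          
   .....  
   .....  
   ##.##  
   ##.##  
   ##@##  
   ##.##  
   ##.##  
          
          

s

   .....  
   .....  
   ##.##  
   ##.##  
   ##.##  
   ##@##  
   ##.##  
   ##.##  
          
          

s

   .....  
   ##.##  
   ##.##  
   ##.##  
   ##.##  
   ##@##  
   ##.##  
   ##.##  
          
          

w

   .....  
   .....  
   ##.##  
   ##.##  
   ##.##  
   ##@##  
   ##.##  
   ##.##  
   ##.##  
          

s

   .....  
   ##.##  
   ##.##  
   ##.##  
   ##.##  
   ##@##  
   ##.##  
   ##.##  
          
          

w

   .....  
   .....  
   ##.##  
   ##.##  
   ##.##  
   ##@##  
   ##.##  
   ##.##  
   ##.##  
          


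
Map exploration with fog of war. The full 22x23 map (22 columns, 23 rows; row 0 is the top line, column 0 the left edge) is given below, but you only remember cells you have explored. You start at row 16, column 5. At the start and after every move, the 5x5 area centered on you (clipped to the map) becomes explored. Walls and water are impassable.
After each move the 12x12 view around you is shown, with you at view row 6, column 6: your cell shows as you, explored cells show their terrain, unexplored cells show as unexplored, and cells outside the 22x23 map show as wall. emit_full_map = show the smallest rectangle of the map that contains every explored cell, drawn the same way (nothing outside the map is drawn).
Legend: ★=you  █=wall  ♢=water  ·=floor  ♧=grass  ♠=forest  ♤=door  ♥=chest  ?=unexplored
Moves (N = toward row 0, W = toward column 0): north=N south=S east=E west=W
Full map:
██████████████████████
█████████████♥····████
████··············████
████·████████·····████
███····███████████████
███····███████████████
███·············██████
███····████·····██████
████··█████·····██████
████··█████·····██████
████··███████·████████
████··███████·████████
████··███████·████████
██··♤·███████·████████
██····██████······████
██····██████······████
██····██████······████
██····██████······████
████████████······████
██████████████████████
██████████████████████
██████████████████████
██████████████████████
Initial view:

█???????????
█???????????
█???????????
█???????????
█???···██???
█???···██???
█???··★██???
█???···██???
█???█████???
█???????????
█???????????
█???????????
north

█???????????
█???????????
█???????????
█???????????
█???·♤·██???
█???···██???
█???··★██???
█???···██???
█???···██???
█???█████???
█???????????
█???????????

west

██??????????
██??????????
██??????????
██??????????
██??··♤·██??
██??····██??
██??··★·██??
██??····██??
██??····██??
██???█████??
██??????????
██??????????

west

███?????????
███?????????
███?????????
███?????????
███?█··♤·██?
███?█····██?
███?█·★··██?
███?█····██?
███?█····██?
███???█████?
███?????????
███?????????

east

██??????????
██??????????
██??????????
██??????????
██?█··♤·██??
██?█····██??
██?█··★·██??
██?█····██??
██?█····██??
██???█████??
██??????????
██??????????

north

██??????????
██??????????
██??????????
██??????????
██??██··█???
██?█··♤·██??
██?█··★·██??
██?█····██??
██?█····██??
██?█····██??
██???█████??
██??????????

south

██??????????
██??????????
██??????????
██??██··█???
██?█··♤·██??
██?█····██??
██?█··★·██??
██?█····██??
██?█····██??
██???█████??
██??????????
██??????????

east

█???????????
█???????????
█???????????
█??██··█????
█?█··♤·██???
█?█····██???
█?█···★██???
█?█····██???
█?█····██???
█???█████???
█???????????
█???????????

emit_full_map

?██··█?
█··♤·██
█····██
█···★██
█····██
█····██
??█████

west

██??????????
██??????????
██??????????
██??██··█???
██?█··♤·██??
██?█····██??
██?█··★·██??
██?█····██??
██?█····██??
██???█████??
██??????????
██??????????

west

███?????????
███?????????
███?????????
███??██··█??
███?█··♤·██?
███?█····██?
███?█·★··██?
███?█····██?
███?█····██?
███???█████?
███?????????
███?????????

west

████????????
████????????
████????????
████??██··█?
██████··♤·██
██████····██
██████★···██
██████····██
██████····██
████???█████
████????????
████????????

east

███?????????
███?????????
███?????????
███??██··█??
█████··♤·██?
█████····██?
█████·★··██?
█████····██?
█████····██?
███???█████?
███?????????
███?????????

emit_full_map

??██··█?
██··♤·██
██····██
██·★··██
██····██
██····██
???█████

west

████????????
████????????
████????????
████??██··█?
██████··♤·██
██████····██
██████★···██
██████····██
██████····██
████???█████
████????????
████????????

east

███?????????
███?????????
███?????????
███??██··█??
█████··♤·██?
█████····██?
█████·★··██?
█████····██?
█████····██?
███???█████?
███?????????
███?????????

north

███?????????
███?????????
███?????????
███?????????
███?███··█??
█████··♤·██?
█████·★··██?
█████····██?
█████····██?
█████····██?
███???█████?
███?????????

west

████????????
████????????
████????????
████????????
████████··█?
██████··♤·██
██████★···██
██████····██
██████····██
██████····██
████???█████
████????????

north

████????????
████????????
████????????
████????????
████████·???
████████··█?
██████★·♤·██
██████····██
██████····██
██████····██
██████····██
████???█████

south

████????????
████????????
████????????
████████·???
████████··█?
██████··♤·██
██████★···██
██████····██
██████····██
██████····██
████???█████
████????????

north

████????????
████????????
████????????
████????????
████████·???
████████··█?
██████★·♤·██
██████····██
██████····██
██████····██
██████····██
████???█████

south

████????????
████????????
████????????
████████·???
████████··█?
██████··♤·██
██████★···██
██████····██
██████····██
██████····██
████???█████
████????????

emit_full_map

████·???
████··█?
██··♤·██
██★···██
██····██
██····██
██····██
???█████


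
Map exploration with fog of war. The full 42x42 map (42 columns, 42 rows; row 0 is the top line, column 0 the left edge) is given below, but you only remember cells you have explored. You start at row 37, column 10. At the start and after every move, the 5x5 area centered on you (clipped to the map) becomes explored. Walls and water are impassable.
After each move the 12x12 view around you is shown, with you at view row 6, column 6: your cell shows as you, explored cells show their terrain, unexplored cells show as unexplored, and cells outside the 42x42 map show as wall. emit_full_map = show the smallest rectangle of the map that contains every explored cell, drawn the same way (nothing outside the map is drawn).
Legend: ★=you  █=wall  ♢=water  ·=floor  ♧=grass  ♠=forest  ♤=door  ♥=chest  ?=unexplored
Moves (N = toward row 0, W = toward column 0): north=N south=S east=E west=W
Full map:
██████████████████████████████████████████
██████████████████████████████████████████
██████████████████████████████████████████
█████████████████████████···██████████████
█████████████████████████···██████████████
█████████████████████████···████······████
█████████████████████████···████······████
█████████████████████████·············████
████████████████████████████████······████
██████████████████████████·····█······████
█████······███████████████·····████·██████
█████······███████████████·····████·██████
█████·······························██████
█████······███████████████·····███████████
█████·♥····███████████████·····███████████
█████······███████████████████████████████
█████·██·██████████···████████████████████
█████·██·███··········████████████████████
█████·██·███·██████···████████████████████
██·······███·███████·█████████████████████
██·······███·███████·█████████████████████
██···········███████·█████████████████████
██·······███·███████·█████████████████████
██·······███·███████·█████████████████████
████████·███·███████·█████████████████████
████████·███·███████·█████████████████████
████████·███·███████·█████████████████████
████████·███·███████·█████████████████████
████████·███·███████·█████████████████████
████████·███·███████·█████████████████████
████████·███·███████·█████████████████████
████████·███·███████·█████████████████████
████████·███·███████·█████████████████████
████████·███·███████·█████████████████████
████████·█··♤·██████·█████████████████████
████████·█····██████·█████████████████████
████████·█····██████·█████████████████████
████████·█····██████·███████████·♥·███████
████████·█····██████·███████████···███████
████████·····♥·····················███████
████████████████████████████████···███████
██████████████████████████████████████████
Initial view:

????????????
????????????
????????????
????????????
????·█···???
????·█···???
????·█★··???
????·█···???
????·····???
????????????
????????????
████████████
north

????????????
????????????
????????????
????????????
????·█··♤???
????·█···???
????·█★··???
????·█···???
????·█···???
????·····???
????????????
????????????

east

????????????
????????????
????????????
????????????
???·█··♤·???
???·█····???
???·█·★··???
???·█····???
???·█····???
???·····????
????????????
????????????

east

????????????
????????????
????????????
????????????
??·█··♤·█???
??·█····█???
??·█··★·█???
??·█····█???
??·█····█???
??·····?????
????????????
????????????

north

????????????
????????????
????????????
????????????
????██·██???
??·█··♤·█???
??·█··★·█???
??·█····█???
??·█····█???
??·█····█???
??·····?????
????????????

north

????????????
????????????
????????????
????????????
????██·██???
????██·██???
??·█··★·█???
??·█····█???
??·█····█???
??·█····█???
??·█····█???
??·····?????

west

????????????
????????????
????????????
????????????
????███·██??
????███·██??
???·█·★♤·█??
???·█····█??
???·█····█??
???·█····█??
???·█····█??
???·····????

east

????????????
????????????
????????????
????????????
???███·██???
???███·██???
??·█··★·█???
??·█····█???
??·█····█???
??·█····█???
??·█····█???
??·····?????

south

????????????
????????????
????????????
???███·██???
???███·██???
??·█··♤·█???
??·█··★·█???
??·█····█???
??·█····█???
??·█····█???
??·····?????
????????????

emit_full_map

?███·██
?███·██
·█··♤·█
·█··★·█
·█····█
·█····█
·█····█
·····??

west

????????????
????????????
????????????
????███·██??
????███·██??
???·█··♤·█??
???·█·★··█??
???·█····█??
???·█····█??
???·█····█??
???·····????
????????????

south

????????????
????????????
????███·██??
????███·██??
???·█··♤·█??
???·█····█??
???·█·★··█??
???·█····█??
???·█····█??
???·····????
????????????
????????????

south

????????????
????███·██??
????███·██??
???·█··♤·█??
???·█····█??
???·█····█??
???·█·★··█??
???·█····█??
???·····♥???
????????????
????????????
████████████

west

????????????
?????███·██?
?????███·██?
????·█··♤·█?
????·█····█?
????·█····█?
????·█★···█?
????·█····█?
????·····♥??
????????????
????????????
████████████

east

????????????
????███·██??
????███·██??
???·█··♤·█??
???·█····█??
???·█····█??
???·█·★··█??
???·█····█??
???·····♥???
????????????
????????????
████████████

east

????????????
???███·██???
???███·██???
??·█··♤·█???
??·█····█???
??·█····█???
??·█··★·█???
??·█····█???
??·····♥·???
????????????
????????????
████████████

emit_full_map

?███·██
?███·██
·█··♤·█
·█····█
·█····█
·█··★·█
·█····█
·····♥·

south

???███·██???
???███·██???
??·█··♤·█???
??·█····█???
??·█····█???
??·█····█???
??·█··★·█???
??·····♥·???
????█████???
????????????
████████████
████████████

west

????███·██??
????███·██??
???·█··♤·█??
???·█····█??
???·█····█??
???·█····█??
???·█·★··█??
???·····♥·??
????██████??
????????????
████████████
████████████

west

?????███·██?
?????███·██?
????·█··♤·█?
????·█····█?
????·█····█?
????·█····█?
????·█★···█?
????·····♥·?
????███████?
????????????
████████████
████████████

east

????███·██??
????███·██??
???·█··♤·█??
???·█····█??
???·█····█??
???·█····█??
???·█·★··█??
???·····♥·??
???███████??
????????????
████████████
████████████

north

????????????
????███·██??
????███·██??
???·█··♤·█??
???·█····█??
???·█····█??
???·█·★··█??
???·█····█??
???·····♥·??
???███████??
????????????
████████████

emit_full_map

?███·██
?███·██
·█··♤·█
·█····█
·█····█
·█·★··█
·█····█
·····♥·
███████


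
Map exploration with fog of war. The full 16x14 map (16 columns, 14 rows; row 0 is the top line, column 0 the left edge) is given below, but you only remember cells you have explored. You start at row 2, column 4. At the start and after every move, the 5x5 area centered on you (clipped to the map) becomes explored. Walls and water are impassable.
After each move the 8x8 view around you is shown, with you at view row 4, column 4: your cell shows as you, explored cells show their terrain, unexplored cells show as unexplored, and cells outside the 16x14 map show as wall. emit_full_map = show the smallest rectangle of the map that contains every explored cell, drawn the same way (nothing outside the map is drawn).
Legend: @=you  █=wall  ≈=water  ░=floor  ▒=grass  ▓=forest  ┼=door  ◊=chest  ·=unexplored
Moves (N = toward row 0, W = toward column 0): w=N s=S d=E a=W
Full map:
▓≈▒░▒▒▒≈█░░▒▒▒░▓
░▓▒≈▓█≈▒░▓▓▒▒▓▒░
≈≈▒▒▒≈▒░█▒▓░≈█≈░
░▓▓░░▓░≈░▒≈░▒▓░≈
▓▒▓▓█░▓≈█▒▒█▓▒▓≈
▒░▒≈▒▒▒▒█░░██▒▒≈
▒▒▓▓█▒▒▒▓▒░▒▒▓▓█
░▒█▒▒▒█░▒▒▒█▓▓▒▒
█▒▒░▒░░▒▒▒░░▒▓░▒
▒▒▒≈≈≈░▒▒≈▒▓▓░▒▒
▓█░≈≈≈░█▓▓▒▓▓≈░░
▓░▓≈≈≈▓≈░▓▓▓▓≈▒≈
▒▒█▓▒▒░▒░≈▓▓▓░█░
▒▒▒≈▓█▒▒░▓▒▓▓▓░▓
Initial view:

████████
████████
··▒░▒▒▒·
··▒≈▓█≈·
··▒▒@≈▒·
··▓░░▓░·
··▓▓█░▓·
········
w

████████
████████
████████
··▒░▒▒▒·
··▒≈@█≈·
··▒▒▒≈▒·
··▓░░▓░·
··▓▓█░▓·

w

████████
████████
████████
████████
··▒░@▒▒·
··▒≈▓█≈·
··▒▒▒≈▒·
··▓░░▓░·

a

████████
████████
████████
████████
█·≈▒@▒▒▒
█·▓▒≈▓█≈
█·≈▒▒▒≈▒
█··▓░░▓░

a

████████
████████
████████
████████
██▓≈@░▒▒
██░▓▒≈▓█
██≈≈▒▒▒≈
██··▓░░▓

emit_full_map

▓≈@░▒▒▒
░▓▒≈▓█≈
≈≈▒▒▒≈▒
··▓░░▓░
··▓▓█░▓

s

████████
████████
████████
██▓≈▒░▒▒
██░▓@≈▓█
██≈≈▒▒▒≈
██░▓▓░░▓
██··▓▓█░

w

████████
████████
████████
████████
██▓≈@░▒▒
██░▓▒≈▓█
██≈≈▒▒▒≈
██░▓▓░░▓

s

████████
████████
████████
██▓≈▒░▒▒
██░▓@≈▓█
██≈≈▒▒▒≈
██░▓▓░░▓
██··▓▓█░

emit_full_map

▓≈▒░▒▒▒
░▓@≈▓█≈
≈≈▒▒▒≈▒
░▓▓░░▓░
··▓▓█░▓


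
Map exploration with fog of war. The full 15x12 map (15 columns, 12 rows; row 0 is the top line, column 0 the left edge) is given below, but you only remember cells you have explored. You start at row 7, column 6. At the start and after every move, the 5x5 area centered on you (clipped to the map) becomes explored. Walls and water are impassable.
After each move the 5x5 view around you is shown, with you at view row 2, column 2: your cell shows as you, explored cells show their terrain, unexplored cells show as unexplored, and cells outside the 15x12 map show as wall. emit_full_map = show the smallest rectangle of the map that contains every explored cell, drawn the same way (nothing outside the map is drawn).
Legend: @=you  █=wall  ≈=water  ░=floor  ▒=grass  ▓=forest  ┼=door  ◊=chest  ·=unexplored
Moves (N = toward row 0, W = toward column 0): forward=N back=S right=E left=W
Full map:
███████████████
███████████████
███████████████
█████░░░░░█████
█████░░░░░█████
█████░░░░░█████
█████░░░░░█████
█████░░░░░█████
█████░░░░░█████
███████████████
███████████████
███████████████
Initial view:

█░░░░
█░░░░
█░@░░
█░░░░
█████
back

█░░░░
█░░░░
█░@░░
█████
█████

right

░░░░░
░░░░░
░░@░░
█████
█████

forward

░░░░░
░░░░░
░░@░░
░░░░░
█████

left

█░░░░
█░░░░
█░@░░
█░░░░
█████

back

█░░░░
█░░░░
█░@░░
█████
█████

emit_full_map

█░░░░░
█░░░░░
█░░░░░
█░@░░░
██████
██████

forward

█░░░░
█░░░░
█░@░░
█░░░░
█████


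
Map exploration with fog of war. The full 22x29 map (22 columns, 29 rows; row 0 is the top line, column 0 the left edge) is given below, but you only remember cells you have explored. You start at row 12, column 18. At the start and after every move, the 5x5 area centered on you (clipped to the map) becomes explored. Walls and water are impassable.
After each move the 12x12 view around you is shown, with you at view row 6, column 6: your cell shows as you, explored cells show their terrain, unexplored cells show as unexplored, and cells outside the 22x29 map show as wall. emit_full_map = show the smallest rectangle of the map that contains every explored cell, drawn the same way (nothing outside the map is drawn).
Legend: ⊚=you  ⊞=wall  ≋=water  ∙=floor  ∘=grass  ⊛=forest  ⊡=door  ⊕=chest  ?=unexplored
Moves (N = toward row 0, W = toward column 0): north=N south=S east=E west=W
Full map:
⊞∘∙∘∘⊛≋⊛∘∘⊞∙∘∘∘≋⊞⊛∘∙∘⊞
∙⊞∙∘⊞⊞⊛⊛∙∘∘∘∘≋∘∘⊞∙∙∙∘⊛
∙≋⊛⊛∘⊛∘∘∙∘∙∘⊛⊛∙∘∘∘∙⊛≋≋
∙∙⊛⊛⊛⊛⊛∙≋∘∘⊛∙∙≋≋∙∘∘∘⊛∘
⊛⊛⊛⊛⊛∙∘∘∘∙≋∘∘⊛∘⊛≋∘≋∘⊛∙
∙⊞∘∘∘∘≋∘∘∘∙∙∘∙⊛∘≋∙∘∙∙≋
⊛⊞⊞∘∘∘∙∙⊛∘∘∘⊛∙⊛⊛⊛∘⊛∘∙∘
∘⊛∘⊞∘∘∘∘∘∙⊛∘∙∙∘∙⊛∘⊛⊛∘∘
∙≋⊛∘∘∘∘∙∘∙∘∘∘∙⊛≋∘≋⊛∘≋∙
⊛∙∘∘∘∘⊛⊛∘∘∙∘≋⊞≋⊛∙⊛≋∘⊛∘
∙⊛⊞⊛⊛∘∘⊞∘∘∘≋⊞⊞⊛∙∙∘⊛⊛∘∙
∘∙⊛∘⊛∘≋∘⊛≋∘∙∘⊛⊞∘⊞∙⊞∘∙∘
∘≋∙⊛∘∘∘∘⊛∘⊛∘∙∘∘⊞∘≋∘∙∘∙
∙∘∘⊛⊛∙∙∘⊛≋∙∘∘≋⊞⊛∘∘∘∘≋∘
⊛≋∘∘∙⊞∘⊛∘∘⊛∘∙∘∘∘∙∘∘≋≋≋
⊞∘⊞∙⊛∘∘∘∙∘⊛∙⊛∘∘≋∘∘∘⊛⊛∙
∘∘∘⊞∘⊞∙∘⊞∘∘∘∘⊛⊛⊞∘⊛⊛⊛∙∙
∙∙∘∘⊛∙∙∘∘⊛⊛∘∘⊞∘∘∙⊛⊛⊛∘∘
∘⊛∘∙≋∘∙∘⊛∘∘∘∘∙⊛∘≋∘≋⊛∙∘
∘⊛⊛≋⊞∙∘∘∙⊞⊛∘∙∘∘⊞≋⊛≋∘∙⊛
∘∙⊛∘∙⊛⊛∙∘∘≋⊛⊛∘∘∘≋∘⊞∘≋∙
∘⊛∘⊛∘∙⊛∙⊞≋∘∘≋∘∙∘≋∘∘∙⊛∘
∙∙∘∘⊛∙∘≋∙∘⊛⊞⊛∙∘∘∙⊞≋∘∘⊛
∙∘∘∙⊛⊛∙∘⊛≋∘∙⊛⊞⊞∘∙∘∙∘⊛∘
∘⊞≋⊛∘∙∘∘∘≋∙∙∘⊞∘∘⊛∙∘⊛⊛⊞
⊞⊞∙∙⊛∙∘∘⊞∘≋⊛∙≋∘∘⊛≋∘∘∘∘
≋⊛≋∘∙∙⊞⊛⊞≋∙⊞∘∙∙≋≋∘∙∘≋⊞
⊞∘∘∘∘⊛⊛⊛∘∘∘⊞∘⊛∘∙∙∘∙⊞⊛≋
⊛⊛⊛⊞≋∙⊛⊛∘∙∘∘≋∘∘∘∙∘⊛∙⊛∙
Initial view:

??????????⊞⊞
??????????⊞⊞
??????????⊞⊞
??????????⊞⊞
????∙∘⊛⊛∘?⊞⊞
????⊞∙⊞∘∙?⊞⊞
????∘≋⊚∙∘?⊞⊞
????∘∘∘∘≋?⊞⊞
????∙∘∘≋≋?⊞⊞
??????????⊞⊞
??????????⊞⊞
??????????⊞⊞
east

?????????⊞⊞⊞
?????????⊞⊞⊞
?????????⊞⊞⊞
?????????⊞⊞⊞
???∙∘⊛⊛∘∙⊞⊞⊞
???⊞∙⊞∘∙∘⊞⊞⊞
???∘≋∘⊚∘∙⊞⊞⊞
???∘∘∘∘≋∘⊞⊞⊞
???∙∘∘≋≋≋⊞⊞⊞
?????????⊞⊞⊞
?????????⊞⊞⊞
?????????⊞⊞⊞

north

?????????⊞⊞⊞
?????????⊞⊞⊞
?????????⊞⊞⊞
?????????⊞⊞⊞
????⊛≋∘⊛∘⊞⊞⊞
???∙∘⊛⊛∘∙⊞⊞⊞
???⊞∙⊞⊚∙∘⊞⊞⊞
???∘≋∘∙∘∙⊞⊞⊞
???∘∘∘∘≋∘⊞⊞⊞
???∙∘∘≋≋≋⊞⊞⊞
?????????⊞⊞⊞
?????????⊞⊞⊞

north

?????????⊞⊞⊞
?????????⊞⊞⊞
?????????⊞⊞⊞
?????????⊞⊞⊞
????≋⊛∘≋∙⊞⊞⊞
????⊛≋∘⊛∘⊞⊞⊞
???∙∘⊛⊚∘∙⊞⊞⊞
???⊞∙⊞∘∙∘⊞⊞⊞
???∘≋∘∙∘∙⊞⊞⊞
???∘∘∘∘≋∘⊞⊞⊞
???∙∘∘≋≋≋⊞⊞⊞
?????????⊞⊞⊞

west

??????????⊞⊞
??????????⊞⊞
??????????⊞⊞
??????????⊞⊞
????∘≋⊛∘≋∙⊞⊞
????∙⊛≋∘⊛∘⊞⊞
????∙∘⊚⊛∘∙⊞⊞
????⊞∙⊞∘∙∘⊞⊞
????∘≋∘∙∘∙⊞⊞
????∘∘∘∘≋∘⊞⊞
????∙∘∘≋≋≋⊞⊞
??????????⊞⊞

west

???????????⊞
???????????⊞
???????????⊞
???????????⊞
????≋∘≋⊛∘≋∙⊞
????⊛∙⊛≋∘⊛∘⊞
????∙∙⊚⊛⊛∘∙⊞
????∘⊞∙⊞∘∙∘⊞
????⊞∘≋∘∙∘∙⊞
?????∘∘∘∘≋∘⊞
?????∙∘∘≋≋≋⊞
???????????⊞

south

???????????⊞
???????????⊞
???????????⊞
????≋∘≋⊛∘≋∙⊞
????⊛∙⊛≋∘⊛∘⊞
????∙∙∘⊛⊛∘∙⊞
????∘⊞⊚⊞∘∙∘⊞
????⊞∘≋∘∙∘∙⊞
????⊛∘∘∘∘≋∘⊞
?????∙∘∘≋≋≋⊞
???????????⊞
???????????⊞

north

???????????⊞
???????????⊞
???????????⊞
???????????⊞
????≋∘≋⊛∘≋∙⊞
????⊛∙⊛≋∘⊛∘⊞
????∙∙⊚⊛⊛∘∙⊞
????∘⊞∙⊞∘∙∘⊞
????⊞∘≋∘∙∘∙⊞
????⊛∘∘∘∘≋∘⊞
?????∙∘∘≋≋≋⊞
???????????⊞

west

????????????
????????????
????????????
????????????
????⊛≋∘≋⊛∘≋∙
????≋⊛∙⊛≋∘⊛∘
????⊛∙⊚∘⊛⊛∘∙
????⊞∘⊞∙⊞∘∙∘
????∘⊞∘≋∘∙∘∙
?????⊛∘∘∘∘≋∘
??????∙∘∘≋≋≋
????????????

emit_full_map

⊛≋∘≋⊛∘≋∙
≋⊛∙⊛≋∘⊛∘
⊛∙⊚∘⊛⊛∘∙
⊞∘⊞∙⊞∘∙∘
∘⊞∘≋∘∙∘∙
?⊛∘∘∘∘≋∘
??∙∘∘≋≋≋

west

????????????
????????????
????????????
????????????
????∙⊛≋∘≋⊛∘≋
????⊞≋⊛∙⊛≋∘⊛
????⊞⊛⊚∙∘⊛⊛∘
????⊛⊞∘⊞∙⊞∘∙
????∘∘⊞∘≋∘∙∘
??????⊛∘∘∘∘≋
???????∙∘∘≋≋
????????????

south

????????????
????????????
????????????
????∙⊛≋∘≋⊛∘≋
????⊞≋⊛∙⊛≋∘⊛
????⊞⊛∙∙∘⊛⊛∘
????⊛⊞⊚⊞∙⊞∘∙
????∘∘⊞∘≋∘∙∘
????≋⊞⊛∘∘∘∘≋
???????∙∘∘≋≋
????????????
????????????

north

????????????
????????????
????????????
????????????
????∙⊛≋∘≋⊛∘≋
????⊞≋⊛∙⊛≋∘⊛
????⊞⊛⊚∙∘⊛⊛∘
????⊛⊞∘⊞∙⊞∘∙
????∘∘⊞∘≋∘∙∘
????≋⊞⊛∘∘∘∘≋
???????∙∘∘≋≋
????????????

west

????????????
????????????
????????????
????????????
????∘∙⊛≋∘≋⊛∘
????≋⊞≋⊛∙⊛≋∘
????⊞⊞⊚∙∙∘⊛⊛
????∘⊛⊞∘⊞∙⊞∘
????∙∘∘⊞∘≋∘∙
?????≋⊞⊛∘∘∘∘
????????∙∘∘≋
????????????

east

????????????
????????????
????????????
????????????
???∘∙⊛≋∘≋⊛∘≋
???≋⊞≋⊛∙⊛≋∘⊛
???⊞⊞⊛⊚∙∘⊛⊛∘
???∘⊛⊞∘⊞∙⊞∘∙
???∙∘∘⊞∘≋∘∙∘
????≋⊞⊛∘∘∘∘≋
???????∙∘∘≋≋
????????????

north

????????????
????????????
????????????
????????????
????∙∘∙⊛∘???
???∘∙⊛≋∘≋⊛∘≋
???≋⊞≋⊚∙⊛≋∘⊛
???⊞⊞⊛∙∙∘⊛⊛∘
???∘⊛⊞∘⊞∙⊞∘∙
???∙∘∘⊞∘≋∘∙∘
????≋⊞⊛∘∘∘∘≋
???????∙∘∘≋≋

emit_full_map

?∙∘∙⊛∘????
∘∙⊛≋∘≋⊛∘≋∙
≋⊞≋⊚∙⊛≋∘⊛∘
⊞⊞⊛∙∙∘⊛⊛∘∙
∘⊛⊞∘⊞∙⊞∘∙∘
∙∘∘⊞∘≋∘∙∘∙
?≋⊞⊛∘∘∘∘≋∘
????∙∘∘≋≋≋

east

????????????
????????????
????????????
????????????
???∙∘∙⊛∘⊛???
??∘∙⊛≋∘≋⊛∘≋∙
??≋⊞≋⊛⊚⊛≋∘⊛∘
??⊞⊞⊛∙∙∘⊛⊛∘∙
??∘⊛⊞∘⊞∙⊞∘∙∘
??∙∘∘⊞∘≋∘∙∘∙
???≋⊞⊛∘∘∘∘≋∘
??????∙∘∘≋≋≋

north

????????????
????????????
????????????
????????????
????⊛⊛⊛∘⊛???
???∙∘∙⊛∘⊛???
??∘∙⊛≋⊚≋⊛∘≋∙
??≋⊞≋⊛∙⊛≋∘⊛∘
??⊞⊞⊛∙∙∘⊛⊛∘∙
??∘⊛⊞∘⊞∙⊞∘∙∘
??∙∘∘⊞∘≋∘∙∘∙
???≋⊞⊛∘∘∘∘≋∘

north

????????????
????????????
????????????
????????????
????⊛∘≋∙∘???
????⊛⊛⊛∘⊛???
???∙∘∙⊚∘⊛???
??∘∙⊛≋∘≋⊛∘≋∙
??≋⊞≋⊛∙⊛≋∘⊛∘
??⊞⊞⊛∙∙∘⊛⊛∘∙
??∘⊛⊞∘⊞∙⊞∘∙∘
??∙∘∘⊞∘≋∘∙∘∙

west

????????????
????????????
????????????
????????????
????∙⊛∘≋∙∘??
????∙⊛⊛⊛∘⊛??
????∙∘⊚⊛∘⊛??
???∘∙⊛≋∘≋⊛∘≋
???≋⊞≋⊛∙⊛≋∘⊛
???⊞⊞⊛∙∙∘⊛⊛∘
???∘⊛⊞∘⊞∙⊞∘∙
???∙∘∘⊞∘≋∘∙∘

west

????????????
????????????
????????????
????????????
????∘∙⊛∘≋∙∘?
????⊛∙⊛⊛⊛∘⊛?
????∙∙⊚∙⊛∘⊛?
????∘∙⊛≋∘≋⊛∘
????≋⊞≋⊛∙⊛≋∘
????⊞⊞⊛∙∙∘⊛⊛
????∘⊛⊞∘⊞∙⊞∘
????∙∘∘⊞∘≋∘∙

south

????????????
????????????
????????????
????∘∙⊛∘≋∙∘?
????⊛∙⊛⊛⊛∘⊛?
????∙∙∘∙⊛∘⊛?
????∘∙⊚≋∘≋⊛∘
????≋⊞≋⊛∙⊛≋∘
????⊞⊞⊛∙∙∘⊛⊛
????∘⊛⊞∘⊞∙⊞∘
????∙∘∘⊞∘≋∘∙
?????≋⊞⊛∘∘∘∘

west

????????????
????????????
????????????
?????∘∙⊛∘≋∙∘
????∘⊛∙⊛⊛⊛∘⊛
????∘∙∙∘∙⊛∘⊛
????∘∘⊚⊛≋∘≋⊛
????∘≋⊞≋⊛∙⊛≋
????≋⊞⊞⊛∙∙∘⊛
?????∘⊛⊞∘⊞∙⊞
?????∙∘∘⊞∘≋∘
??????≋⊞⊛∘∘∘

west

????????????
????????????
????????????
??????∘∙⊛∘≋∙
????∘∘⊛∙⊛⊛⊛∘
????⊛∘∙∙∘∙⊛∘
????∘∘⊚∙⊛≋∘≋
????∙∘≋⊞≋⊛∙⊛
????∘≋⊞⊞⊛∙∙∘
??????∘⊛⊞∘⊞∙
??????∙∘∘⊞∘≋
???????≋⊞⊛∘∘

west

????????????
????????????
????????????
???????∘∙⊛∘≋
????∘∘∘⊛∙⊛⊛⊛
????∙⊛∘∙∙∘∙⊛
????∙∘⊚∘∙⊛≋∘
????∘∙∘≋⊞≋⊛∙
????∘∘≋⊞⊞⊛∙∙
???????∘⊛⊞∘⊞
???????∙∘∘⊞∘
????????≋⊞⊛∘

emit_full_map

???∘∙⊛∘≋∙∘???
∘∘∘⊛∙⊛⊛⊛∘⊛???
∙⊛∘∙∙∘∙⊛∘⊛???
∙∘⊚∘∙⊛≋∘≋⊛∘≋∙
∘∙∘≋⊞≋⊛∙⊛≋∘⊛∘
∘∘≋⊞⊞⊛∙∙∘⊛⊛∘∙
???∘⊛⊞∘⊞∙⊞∘∙∘
???∙∘∘⊞∘≋∘∙∘∙
????≋⊞⊛∘∘∘∘≋∘
???????∙∘∘≋≋≋

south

????????????
????????????
???????∘∙⊛∘≋
????∘∘∘⊛∙⊛⊛⊛
????∙⊛∘∙∙∘∙⊛
????∙∘∘∘∙⊛≋∘
????∘∙⊚≋⊞≋⊛∙
????∘∘≋⊞⊞⊛∙∙
????≋∘∙∘⊛⊞∘⊞
???????∙∘∘⊞∘
????????≋⊞⊛∘
???????????∙

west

????????????
????????????
????????∘∙⊛∘
?????∘∘∘⊛∙⊛⊛
????∘∙⊛∘∙∙∘∙
????∘∙∘∘∘∙⊛≋
????∘∘⊚∘≋⊞≋⊛
????∘∘∘≋⊞⊞⊛∙
????⊛≋∘∙∘⊛⊞∘
????????∙∘∘⊞
?????????≋⊞⊛
????????????

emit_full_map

????∘∙⊛∘≋∙∘???
?∘∘∘⊛∙⊛⊛⊛∘⊛???
∘∙⊛∘∙∙∘∙⊛∘⊛???
∘∙∘∘∘∙⊛≋∘≋⊛∘≋∙
∘∘⊚∘≋⊞≋⊛∙⊛≋∘⊛∘
∘∘∘≋⊞⊞⊛∙∙∘⊛⊛∘∙
⊛≋∘∙∘⊛⊞∘⊞∙⊞∘∙∘
????∙∘∘⊞∘≋∘∙∘∙
?????≋⊞⊛∘∘∘∘≋∘
????????∙∘∘≋≋≋
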